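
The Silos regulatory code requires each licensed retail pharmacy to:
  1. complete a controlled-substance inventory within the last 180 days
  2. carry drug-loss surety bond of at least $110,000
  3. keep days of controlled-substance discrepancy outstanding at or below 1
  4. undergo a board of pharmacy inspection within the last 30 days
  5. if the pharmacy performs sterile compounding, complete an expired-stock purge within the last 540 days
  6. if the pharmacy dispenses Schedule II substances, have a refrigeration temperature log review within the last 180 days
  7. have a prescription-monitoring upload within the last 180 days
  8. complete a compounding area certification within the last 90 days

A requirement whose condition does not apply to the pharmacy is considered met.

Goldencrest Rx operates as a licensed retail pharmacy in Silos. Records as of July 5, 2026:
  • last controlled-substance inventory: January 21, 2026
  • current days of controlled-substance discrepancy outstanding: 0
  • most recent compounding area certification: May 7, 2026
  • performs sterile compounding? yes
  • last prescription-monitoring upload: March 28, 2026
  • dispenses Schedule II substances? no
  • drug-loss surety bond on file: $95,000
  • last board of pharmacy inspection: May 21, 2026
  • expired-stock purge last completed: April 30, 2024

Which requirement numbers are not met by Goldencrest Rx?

2, 4, 5

1. controlled-substance inventory 165 days ago vs limit 180 → met
2. drug-loss surety bond $95,000 < $110,000 → not met
3. days of controlled-substance discrepancy outstanding 0 ≤ 1 → met
4. board of pharmacy inspection 45 days ago vs limit 30 → not met
5. condition 'performs sterile compounding' holds; expired-stock purge 796 days ago vs limit 540 → not met
6. condition 'dispenses Schedule II substances' does not hold → requirement n/a → met
7. prescription-monitoring upload 99 days ago vs limit 180 → met
8. compounding area certification 59 days ago vs limit 90 → met
Not met: 2, 4, 5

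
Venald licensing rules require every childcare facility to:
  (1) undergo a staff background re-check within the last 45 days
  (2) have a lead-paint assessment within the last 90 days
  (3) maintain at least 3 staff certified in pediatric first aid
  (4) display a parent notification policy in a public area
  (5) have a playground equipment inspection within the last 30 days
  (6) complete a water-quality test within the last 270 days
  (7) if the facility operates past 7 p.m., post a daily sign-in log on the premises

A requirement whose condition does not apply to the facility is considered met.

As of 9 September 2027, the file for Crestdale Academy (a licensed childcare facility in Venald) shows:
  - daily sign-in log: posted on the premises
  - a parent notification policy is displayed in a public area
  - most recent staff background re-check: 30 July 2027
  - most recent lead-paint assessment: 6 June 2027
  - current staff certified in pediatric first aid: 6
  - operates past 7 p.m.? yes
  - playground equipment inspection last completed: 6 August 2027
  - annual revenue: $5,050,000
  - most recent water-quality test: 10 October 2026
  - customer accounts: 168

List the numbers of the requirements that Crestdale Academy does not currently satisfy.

2, 5, 6

1. staff background re-check 41 days ago vs limit 45 → met
2. lead-paint assessment 95 days ago vs limit 90 → not met
3. staff certified in pediatric first aid 6 ≥ 3 → met
4. parent notification policy present → met
5. playground equipment inspection 34 days ago vs limit 30 → not met
6. water-quality test 334 days ago vs limit 270 → not met
7. condition 'operates past 7 p.m.' holds; daily sign-in log present → met
Not met: 2, 5, 6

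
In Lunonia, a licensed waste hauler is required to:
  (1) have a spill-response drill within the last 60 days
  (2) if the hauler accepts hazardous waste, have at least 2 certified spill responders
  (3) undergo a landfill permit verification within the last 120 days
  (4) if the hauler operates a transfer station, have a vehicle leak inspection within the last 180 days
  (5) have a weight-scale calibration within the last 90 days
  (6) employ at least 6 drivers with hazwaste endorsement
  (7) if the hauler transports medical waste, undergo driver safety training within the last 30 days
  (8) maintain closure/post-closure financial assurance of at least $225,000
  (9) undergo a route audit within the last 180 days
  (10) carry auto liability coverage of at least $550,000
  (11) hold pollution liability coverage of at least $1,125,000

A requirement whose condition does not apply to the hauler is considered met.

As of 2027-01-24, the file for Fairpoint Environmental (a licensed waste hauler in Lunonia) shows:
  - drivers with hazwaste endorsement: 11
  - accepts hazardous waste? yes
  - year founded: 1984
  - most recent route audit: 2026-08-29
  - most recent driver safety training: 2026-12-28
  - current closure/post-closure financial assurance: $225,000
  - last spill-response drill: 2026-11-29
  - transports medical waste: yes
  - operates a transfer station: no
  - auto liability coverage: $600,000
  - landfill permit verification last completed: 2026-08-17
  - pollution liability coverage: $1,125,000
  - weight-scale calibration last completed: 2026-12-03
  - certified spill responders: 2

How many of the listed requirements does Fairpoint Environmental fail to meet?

1

1. spill-response drill 56 days ago vs limit 60 → met
2. condition 'accepts hazardous waste' holds; certified spill responders 2 ≥ 2 → met
3. landfill permit verification 160 days ago vs limit 120 → not met
4. condition 'operates a transfer station' does not hold → requirement n/a → met
5. weight-scale calibration 52 days ago vs limit 90 → met
6. drivers with hazwaste endorsement 11 ≥ 6 → met
7. condition 'transports medical waste' holds; driver safety training 27 days ago vs limit 30 → met
8. closure/post-closure financial assurance $225,000 ≥ $225,000 → met
9. route audit 148 days ago vs limit 180 → met
10. auto liability coverage $600,000 ≥ $550,000 → met
11. pollution liability coverage $1,125,000 ≥ $1,125,000 → met
Not met: 1 of 11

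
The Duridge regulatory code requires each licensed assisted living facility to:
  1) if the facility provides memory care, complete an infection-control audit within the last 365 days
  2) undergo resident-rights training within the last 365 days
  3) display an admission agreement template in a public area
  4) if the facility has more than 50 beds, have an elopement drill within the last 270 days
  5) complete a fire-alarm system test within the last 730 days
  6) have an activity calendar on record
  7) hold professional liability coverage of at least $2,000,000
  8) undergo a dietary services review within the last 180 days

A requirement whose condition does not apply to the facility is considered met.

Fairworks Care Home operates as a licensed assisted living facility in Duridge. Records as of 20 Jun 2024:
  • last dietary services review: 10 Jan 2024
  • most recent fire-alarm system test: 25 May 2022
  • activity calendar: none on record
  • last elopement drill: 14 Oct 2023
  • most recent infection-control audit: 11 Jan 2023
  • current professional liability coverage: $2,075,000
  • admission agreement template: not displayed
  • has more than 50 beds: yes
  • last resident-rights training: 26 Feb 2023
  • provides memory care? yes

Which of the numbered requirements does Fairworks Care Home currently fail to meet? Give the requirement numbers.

1. condition 'provides memory care' holds; infection-control audit 526 days ago vs limit 365 → not met
2. resident-rights training 480 days ago vs limit 365 → not met
3. admission agreement template absent → not met
4. condition 'has more than 50 beds' holds; elopement drill 250 days ago vs limit 270 → met
5. fire-alarm system test 757 days ago vs limit 730 → not met
6. activity calendar absent → not met
7. professional liability coverage $2,075,000 ≥ $2,000,000 → met
8. dietary services review 162 days ago vs limit 180 → met
Not met: 1, 2, 3, 5, 6

1, 2, 3, 5, 6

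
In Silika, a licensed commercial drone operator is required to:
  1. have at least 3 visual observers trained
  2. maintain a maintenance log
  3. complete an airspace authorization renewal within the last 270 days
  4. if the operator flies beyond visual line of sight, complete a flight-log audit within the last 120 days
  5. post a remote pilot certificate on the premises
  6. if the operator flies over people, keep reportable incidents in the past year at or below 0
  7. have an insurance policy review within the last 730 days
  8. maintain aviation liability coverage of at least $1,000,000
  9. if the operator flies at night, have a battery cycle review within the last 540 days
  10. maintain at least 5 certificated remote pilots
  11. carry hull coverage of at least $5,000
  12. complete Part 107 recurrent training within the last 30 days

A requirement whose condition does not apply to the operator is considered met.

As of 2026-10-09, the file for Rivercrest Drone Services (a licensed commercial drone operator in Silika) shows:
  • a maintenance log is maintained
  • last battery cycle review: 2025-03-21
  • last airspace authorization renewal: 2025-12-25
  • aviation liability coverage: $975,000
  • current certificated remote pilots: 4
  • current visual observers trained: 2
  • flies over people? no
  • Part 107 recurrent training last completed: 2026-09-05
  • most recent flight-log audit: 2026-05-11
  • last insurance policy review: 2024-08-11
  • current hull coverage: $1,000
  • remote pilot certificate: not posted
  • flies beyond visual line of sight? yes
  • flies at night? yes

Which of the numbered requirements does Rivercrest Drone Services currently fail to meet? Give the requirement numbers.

1. visual observers trained 2 < 3 → not met
2. maintenance log present → met
3. airspace authorization renewal 288 days ago vs limit 270 → not met
4. condition 'flies beyond visual line of sight' holds; flight-log audit 151 days ago vs limit 120 → not met
5. remote pilot certificate absent → not met
6. condition 'flies over people' does not hold → requirement n/a → met
7. insurance policy review 789 days ago vs limit 730 → not met
8. aviation liability coverage $975,000 < $1,000,000 → not met
9. condition 'flies at night' holds; battery cycle review 567 days ago vs limit 540 → not met
10. certificated remote pilots 4 < 5 → not met
11. hull coverage $1,000 < $5,000 → not met
12. Part 107 recurrent training 34 days ago vs limit 30 → not met
Not met: 1, 3, 4, 5, 7, 8, 9, 10, 11, 12

1, 3, 4, 5, 7, 8, 9, 10, 11, 12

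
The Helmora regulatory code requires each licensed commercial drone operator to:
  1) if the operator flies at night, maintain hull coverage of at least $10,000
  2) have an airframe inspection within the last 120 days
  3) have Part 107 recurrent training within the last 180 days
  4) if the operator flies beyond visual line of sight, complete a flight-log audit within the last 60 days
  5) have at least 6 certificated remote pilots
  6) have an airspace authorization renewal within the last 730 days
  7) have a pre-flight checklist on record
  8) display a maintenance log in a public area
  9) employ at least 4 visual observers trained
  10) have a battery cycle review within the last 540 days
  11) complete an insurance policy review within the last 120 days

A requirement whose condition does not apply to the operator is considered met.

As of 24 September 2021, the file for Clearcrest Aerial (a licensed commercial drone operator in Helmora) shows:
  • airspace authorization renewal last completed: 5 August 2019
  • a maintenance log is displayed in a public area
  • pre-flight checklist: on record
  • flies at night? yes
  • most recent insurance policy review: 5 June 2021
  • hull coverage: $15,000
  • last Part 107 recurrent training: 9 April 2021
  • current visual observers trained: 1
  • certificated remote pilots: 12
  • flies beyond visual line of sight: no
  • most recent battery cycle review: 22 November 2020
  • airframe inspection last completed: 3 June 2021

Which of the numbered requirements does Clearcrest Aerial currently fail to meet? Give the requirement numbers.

1. condition 'flies at night' holds; hull coverage $15,000 ≥ $10,000 → met
2. airframe inspection 113 days ago vs limit 120 → met
3. Part 107 recurrent training 168 days ago vs limit 180 → met
4. condition 'flies beyond visual line of sight' does not hold → requirement n/a → met
5. certificated remote pilots 12 ≥ 6 → met
6. airspace authorization renewal 781 days ago vs limit 730 → not met
7. pre-flight checklist present → met
8. maintenance log present → met
9. visual observers trained 1 < 4 → not met
10. battery cycle review 306 days ago vs limit 540 → met
11. insurance policy review 111 days ago vs limit 120 → met
Not met: 6, 9

6, 9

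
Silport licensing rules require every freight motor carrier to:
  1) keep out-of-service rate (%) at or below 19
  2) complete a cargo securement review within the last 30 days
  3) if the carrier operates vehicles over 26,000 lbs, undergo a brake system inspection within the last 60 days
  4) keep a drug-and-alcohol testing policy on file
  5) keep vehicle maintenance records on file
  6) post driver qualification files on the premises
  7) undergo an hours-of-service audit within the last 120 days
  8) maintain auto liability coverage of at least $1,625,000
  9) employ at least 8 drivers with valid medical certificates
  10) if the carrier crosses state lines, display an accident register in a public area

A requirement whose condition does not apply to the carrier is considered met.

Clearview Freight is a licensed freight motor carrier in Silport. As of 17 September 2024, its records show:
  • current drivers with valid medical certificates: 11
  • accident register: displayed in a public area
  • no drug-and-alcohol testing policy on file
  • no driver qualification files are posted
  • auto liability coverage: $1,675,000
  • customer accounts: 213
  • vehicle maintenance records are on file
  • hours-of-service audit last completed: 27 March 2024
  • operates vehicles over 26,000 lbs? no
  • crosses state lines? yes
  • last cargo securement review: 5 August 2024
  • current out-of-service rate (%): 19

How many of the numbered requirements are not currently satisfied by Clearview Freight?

1. out-of-service rate (%) 19 ≤ 19 → met
2. cargo securement review 43 days ago vs limit 30 → not met
3. condition 'operates vehicles over 26,000 lbs' does not hold → requirement n/a → met
4. drug-and-alcohol testing policy absent → not met
5. vehicle maintenance records present → met
6. driver qualification files absent → not met
7. hours-of-service audit 174 days ago vs limit 120 → not met
8. auto liability coverage $1,675,000 ≥ $1,625,000 → met
9. drivers with valid medical certificates 11 ≥ 8 → met
10. condition 'crosses state lines' holds; accident register present → met
Not met: 4 of 10

4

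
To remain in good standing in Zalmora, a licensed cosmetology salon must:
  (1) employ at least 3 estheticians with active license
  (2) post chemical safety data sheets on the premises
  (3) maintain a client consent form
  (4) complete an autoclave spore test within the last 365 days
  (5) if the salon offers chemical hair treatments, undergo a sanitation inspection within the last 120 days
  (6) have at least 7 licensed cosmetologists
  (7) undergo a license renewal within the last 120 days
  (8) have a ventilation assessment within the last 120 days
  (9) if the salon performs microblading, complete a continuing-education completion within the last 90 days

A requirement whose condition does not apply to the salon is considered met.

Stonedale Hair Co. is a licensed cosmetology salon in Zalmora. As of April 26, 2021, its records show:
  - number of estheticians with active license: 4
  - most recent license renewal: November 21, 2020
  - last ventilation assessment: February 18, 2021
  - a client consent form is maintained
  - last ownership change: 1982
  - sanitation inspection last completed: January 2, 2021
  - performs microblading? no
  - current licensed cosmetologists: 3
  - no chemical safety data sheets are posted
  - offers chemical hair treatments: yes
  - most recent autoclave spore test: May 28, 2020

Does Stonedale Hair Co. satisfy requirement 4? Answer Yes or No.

4. autoclave spore test 333 days ago vs limit 365 → met

Yes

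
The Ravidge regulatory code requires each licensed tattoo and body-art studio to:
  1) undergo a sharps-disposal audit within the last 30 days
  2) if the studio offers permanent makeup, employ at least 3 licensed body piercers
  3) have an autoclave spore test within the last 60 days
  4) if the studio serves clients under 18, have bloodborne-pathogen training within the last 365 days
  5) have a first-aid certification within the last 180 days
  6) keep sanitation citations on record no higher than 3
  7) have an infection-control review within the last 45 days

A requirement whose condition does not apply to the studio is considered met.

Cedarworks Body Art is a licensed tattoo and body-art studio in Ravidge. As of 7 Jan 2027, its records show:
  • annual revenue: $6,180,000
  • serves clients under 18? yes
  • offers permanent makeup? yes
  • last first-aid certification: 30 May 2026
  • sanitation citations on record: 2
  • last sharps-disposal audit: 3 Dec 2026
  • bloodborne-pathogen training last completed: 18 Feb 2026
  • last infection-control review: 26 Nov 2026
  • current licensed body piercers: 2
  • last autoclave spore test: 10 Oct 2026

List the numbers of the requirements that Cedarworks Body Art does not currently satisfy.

1, 2, 3, 5

1. sharps-disposal audit 35 days ago vs limit 30 → not met
2. condition 'offers permanent makeup' holds; licensed body piercers 2 < 3 → not met
3. autoclave spore test 89 days ago vs limit 60 → not met
4. condition 'serves clients under 18' holds; bloodborne-pathogen training 323 days ago vs limit 365 → met
5. first-aid certification 222 days ago vs limit 180 → not met
6. sanitation citations on record 2 ≤ 3 → met
7. infection-control review 42 days ago vs limit 45 → met
Not met: 1, 2, 3, 5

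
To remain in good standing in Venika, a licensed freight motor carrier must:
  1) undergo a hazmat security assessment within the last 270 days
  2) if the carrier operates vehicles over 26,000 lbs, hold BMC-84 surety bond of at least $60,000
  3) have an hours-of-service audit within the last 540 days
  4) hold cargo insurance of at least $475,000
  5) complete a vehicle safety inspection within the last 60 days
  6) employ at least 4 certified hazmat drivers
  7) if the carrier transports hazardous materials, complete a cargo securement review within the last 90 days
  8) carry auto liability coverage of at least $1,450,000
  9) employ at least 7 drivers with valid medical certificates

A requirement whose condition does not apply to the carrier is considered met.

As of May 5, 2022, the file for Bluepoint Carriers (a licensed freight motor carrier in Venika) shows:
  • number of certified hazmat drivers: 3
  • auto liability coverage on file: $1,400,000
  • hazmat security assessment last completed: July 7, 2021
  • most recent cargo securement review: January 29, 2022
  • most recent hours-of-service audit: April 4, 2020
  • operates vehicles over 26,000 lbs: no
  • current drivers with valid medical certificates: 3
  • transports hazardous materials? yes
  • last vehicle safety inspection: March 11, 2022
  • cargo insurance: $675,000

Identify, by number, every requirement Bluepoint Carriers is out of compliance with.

1. hazmat security assessment 302 days ago vs limit 270 → not met
2. condition 'operates vehicles over 26,000 lbs' does not hold → requirement n/a → met
3. hours-of-service audit 761 days ago vs limit 540 → not met
4. cargo insurance $675,000 ≥ $475,000 → met
5. vehicle safety inspection 55 days ago vs limit 60 → met
6. certified hazmat drivers 3 < 4 → not met
7. condition 'transports hazardous materials' holds; cargo securement review 96 days ago vs limit 90 → not met
8. auto liability coverage $1,400,000 < $1,450,000 → not met
9. drivers with valid medical certificates 3 < 7 → not met
Not met: 1, 3, 6, 7, 8, 9

1, 3, 6, 7, 8, 9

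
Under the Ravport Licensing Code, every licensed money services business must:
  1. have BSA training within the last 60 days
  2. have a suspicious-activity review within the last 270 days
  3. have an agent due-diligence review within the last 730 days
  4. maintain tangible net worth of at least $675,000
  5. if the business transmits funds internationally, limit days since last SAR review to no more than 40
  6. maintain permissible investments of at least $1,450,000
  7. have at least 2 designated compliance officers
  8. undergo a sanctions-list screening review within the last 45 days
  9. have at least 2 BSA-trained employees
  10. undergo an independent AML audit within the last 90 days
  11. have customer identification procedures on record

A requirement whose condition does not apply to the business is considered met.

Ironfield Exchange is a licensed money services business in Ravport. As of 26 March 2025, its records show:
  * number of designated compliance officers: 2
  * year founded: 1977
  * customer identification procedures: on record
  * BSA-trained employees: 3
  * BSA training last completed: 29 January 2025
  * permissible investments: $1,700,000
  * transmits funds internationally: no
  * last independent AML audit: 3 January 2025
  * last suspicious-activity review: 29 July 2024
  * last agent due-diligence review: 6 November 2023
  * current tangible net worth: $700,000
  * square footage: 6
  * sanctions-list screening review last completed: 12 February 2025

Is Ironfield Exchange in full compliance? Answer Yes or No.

Yes

1. BSA training 56 days ago vs limit 60 → met
2. suspicious-activity review 240 days ago vs limit 270 → met
3. agent due-diligence review 506 days ago vs limit 730 → met
4. tangible net worth $700,000 ≥ $675,000 → met
5. condition 'transmits funds internationally' does not hold → requirement n/a → met
6. permissible investments $1,700,000 ≥ $1,450,000 → met
7. designated compliance officers 2 ≥ 2 → met
8. sanctions-list screening review 42 days ago vs limit 45 → met
9. BSA-trained employees 3 ≥ 2 → met
10. independent AML audit 82 days ago vs limit 90 → met
11. customer identification procedures present → met
All met.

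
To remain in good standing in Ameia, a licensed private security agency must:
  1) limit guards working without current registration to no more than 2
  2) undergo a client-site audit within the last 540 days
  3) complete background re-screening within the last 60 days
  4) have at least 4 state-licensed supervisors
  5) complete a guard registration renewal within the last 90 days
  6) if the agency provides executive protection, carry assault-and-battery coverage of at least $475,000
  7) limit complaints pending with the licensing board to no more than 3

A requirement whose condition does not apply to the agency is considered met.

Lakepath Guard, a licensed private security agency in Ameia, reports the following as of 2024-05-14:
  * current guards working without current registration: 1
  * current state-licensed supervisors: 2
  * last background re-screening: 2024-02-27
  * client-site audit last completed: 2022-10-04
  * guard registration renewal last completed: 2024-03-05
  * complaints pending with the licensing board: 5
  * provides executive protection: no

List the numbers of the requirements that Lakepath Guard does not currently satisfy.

1. guards working without current registration 1 ≤ 2 → met
2. client-site audit 588 days ago vs limit 540 → not met
3. background re-screening 77 days ago vs limit 60 → not met
4. state-licensed supervisors 2 < 4 → not met
5. guard registration renewal 70 days ago vs limit 90 → met
6. condition 'provides executive protection' does not hold → requirement n/a → met
7. complaints pending with the licensing board 5 > 3 → not met
Not met: 2, 3, 4, 7

2, 3, 4, 7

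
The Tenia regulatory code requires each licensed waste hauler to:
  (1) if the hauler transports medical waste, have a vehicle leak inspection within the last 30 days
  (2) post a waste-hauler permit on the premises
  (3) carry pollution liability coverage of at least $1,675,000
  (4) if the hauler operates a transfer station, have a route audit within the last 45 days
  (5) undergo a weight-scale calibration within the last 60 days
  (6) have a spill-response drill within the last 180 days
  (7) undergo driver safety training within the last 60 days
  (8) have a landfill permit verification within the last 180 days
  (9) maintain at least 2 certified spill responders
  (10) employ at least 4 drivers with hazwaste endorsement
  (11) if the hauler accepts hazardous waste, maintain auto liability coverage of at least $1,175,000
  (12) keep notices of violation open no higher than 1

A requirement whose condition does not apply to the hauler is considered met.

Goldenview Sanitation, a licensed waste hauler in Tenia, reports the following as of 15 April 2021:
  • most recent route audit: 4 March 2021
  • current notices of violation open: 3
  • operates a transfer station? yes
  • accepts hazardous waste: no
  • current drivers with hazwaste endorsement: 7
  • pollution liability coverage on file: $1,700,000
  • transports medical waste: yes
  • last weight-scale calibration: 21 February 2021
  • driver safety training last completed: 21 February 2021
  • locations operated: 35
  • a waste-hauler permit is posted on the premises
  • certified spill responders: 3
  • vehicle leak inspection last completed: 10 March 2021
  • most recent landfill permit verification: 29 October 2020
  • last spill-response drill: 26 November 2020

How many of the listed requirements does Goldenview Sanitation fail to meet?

1. condition 'transports medical waste' holds; vehicle leak inspection 36 days ago vs limit 30 → not met
2. waste-hauler permit present → met
3. pollution liability coverage $1,700,000 ≥ $1,675,000 → met
4. condition 'operates a transfer station' holds; route audit 42 days ago vs limit 45 → met
5. weight-scale calibration 53 days ago vs limit 60 → met
6. spill-response drill 140 days ago vs limit 180 → met
7. driver safety training 53 days ago vs limit 60 → met
8. landfill permit verification 168 days ago vs limit 180 → met
9. certified spill responders 3 ≥ 2 → met
10. drivers with hazwaste endorsement 7 ≥ 4 → met
11. condition 'accepts hazardous waste' does not hold → requirement n/a → met
12. notices of violation open 3 > 1 → not met
Not met: 2 of 12

2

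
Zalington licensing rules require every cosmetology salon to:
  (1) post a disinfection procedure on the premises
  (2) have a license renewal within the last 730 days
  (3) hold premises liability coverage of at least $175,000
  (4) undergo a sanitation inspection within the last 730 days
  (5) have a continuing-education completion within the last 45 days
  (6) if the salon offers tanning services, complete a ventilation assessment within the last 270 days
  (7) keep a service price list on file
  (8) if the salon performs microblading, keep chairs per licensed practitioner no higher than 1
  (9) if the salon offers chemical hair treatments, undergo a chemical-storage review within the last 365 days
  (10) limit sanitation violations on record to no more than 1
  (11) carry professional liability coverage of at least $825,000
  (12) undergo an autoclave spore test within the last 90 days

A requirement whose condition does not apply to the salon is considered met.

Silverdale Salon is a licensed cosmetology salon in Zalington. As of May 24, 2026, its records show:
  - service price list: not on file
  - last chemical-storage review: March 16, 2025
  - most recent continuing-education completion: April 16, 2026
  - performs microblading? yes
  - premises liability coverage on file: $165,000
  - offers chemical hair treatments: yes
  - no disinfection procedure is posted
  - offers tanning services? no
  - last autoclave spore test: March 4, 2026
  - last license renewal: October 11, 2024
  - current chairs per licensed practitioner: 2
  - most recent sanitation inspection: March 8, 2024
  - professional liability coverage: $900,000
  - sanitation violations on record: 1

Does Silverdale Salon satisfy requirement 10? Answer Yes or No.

Yes

10. sanitation violations on record 1 ≤ 1 → met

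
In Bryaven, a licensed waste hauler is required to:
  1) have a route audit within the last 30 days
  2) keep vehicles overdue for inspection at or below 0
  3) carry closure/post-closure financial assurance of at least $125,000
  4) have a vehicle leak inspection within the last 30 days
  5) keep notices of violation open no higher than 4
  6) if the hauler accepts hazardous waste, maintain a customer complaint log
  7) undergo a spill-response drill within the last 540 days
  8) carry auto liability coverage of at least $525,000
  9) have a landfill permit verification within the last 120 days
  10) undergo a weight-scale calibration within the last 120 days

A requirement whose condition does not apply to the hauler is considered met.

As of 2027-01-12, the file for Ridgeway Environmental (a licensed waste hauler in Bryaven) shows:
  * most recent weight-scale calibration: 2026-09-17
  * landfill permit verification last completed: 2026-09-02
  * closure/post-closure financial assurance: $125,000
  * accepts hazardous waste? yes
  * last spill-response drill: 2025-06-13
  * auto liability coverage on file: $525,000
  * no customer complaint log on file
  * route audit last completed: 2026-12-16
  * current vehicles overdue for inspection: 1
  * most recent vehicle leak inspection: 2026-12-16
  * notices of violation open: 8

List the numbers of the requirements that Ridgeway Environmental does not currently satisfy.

2, 5, 6, 7, 9

1. route audit 27 days ago vs limit 30 → met
2. vehicles overdue for inspection 1 > 0 → not met
3. closure/post-closure financial assurance $125,000 ≥ $125,000 → met
4. vehicle leak inspection 27 days ago vs limit 30 → met
5. notices of violation open 8 > 4 → not met
6. condition 'accepts hazardous waste' holds; customer complaint log absent → not met
7. spill-response drill 578 days ago vs limit 540 → not met
8. auto liability coverage $525,000 ≥ $525,000 → met
9. landfill permit verification 132 days ago vs limit 120 → not met
10. weight-scale calibration 117 days ago vs limit 120 → met
Not met: 2, 5, 6, 7, 9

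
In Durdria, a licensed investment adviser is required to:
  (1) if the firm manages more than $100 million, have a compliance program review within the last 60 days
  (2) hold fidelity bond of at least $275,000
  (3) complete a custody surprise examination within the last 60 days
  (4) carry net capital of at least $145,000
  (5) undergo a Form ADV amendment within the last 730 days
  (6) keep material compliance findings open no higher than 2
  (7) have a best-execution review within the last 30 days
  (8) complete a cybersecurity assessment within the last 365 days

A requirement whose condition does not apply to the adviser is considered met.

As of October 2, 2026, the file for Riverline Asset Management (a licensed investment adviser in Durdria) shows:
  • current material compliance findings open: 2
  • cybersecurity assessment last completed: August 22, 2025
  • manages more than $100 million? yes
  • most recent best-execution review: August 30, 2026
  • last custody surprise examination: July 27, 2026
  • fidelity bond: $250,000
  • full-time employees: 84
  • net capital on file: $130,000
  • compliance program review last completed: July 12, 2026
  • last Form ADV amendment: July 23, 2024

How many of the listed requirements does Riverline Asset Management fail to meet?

1. condition 'manages more than $100 million' holds; compliance program review 82 days ago vs limit 60 → not met
2. fidelity bond $250,000 < $275,000 → not met
3. custody surprise examination 67 days ago vs limit 60 → not met
4. net capital $130,000 < $145,000 → not met
5. Form ADV amendment 801 days ago vs limit 730 → not met
6. material compliance findings open 2 ≤ 2 → met
7. best-execution review 33 days ago vs limit 30 → not met
8. cybersecurity assessment 406 days ago vs limit 365 → not met
Not met: 7 of 8

7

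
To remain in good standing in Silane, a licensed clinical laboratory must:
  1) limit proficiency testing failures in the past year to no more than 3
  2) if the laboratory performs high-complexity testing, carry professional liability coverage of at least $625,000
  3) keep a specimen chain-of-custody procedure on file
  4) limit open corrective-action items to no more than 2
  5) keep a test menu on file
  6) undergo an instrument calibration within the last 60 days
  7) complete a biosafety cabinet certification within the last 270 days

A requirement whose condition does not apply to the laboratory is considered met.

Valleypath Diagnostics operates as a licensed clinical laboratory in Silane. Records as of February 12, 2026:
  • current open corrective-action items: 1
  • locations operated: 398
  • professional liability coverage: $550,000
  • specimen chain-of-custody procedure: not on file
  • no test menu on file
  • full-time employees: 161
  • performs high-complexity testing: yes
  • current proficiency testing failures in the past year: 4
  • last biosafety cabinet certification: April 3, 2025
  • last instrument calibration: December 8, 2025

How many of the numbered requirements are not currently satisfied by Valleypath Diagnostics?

6

1. proficiency testing failures in the past year 4 > 3 → not met
2. condition 'performs high-complexity testing' holds; professional liability coverage $550,000 < $625,000 → not met
3. specimen chain-of-custody procedure absent → not met
4. open corrective-action items 1 ≤ 2 → met
5. test menu absent → not met
6. instrument calibration 66 days ago vs limit 60 → not met
7. biosafety cabinet certification 315 days ago vs limit 270 → not met
Not met: 6 of 7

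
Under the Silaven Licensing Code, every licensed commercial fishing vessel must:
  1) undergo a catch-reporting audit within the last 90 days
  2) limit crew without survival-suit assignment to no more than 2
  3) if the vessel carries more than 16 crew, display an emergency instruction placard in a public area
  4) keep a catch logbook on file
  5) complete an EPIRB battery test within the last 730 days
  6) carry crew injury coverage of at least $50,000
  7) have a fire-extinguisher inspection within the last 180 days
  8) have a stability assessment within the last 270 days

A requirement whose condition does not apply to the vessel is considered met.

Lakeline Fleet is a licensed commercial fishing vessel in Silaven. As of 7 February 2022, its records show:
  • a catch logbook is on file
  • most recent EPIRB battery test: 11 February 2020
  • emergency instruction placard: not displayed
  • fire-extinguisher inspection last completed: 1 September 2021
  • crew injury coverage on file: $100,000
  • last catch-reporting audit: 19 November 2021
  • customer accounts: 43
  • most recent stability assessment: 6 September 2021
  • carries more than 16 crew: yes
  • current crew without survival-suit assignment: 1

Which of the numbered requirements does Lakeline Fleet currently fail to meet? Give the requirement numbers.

1. catch-reporting audit 80 days ago vs limit 90 → met
2. crew without survival-suit assignment 1 ≤ 2 → met
3. condition 'carries more than 16 crew' holds; emergency instruction placard absent → not met
4. catch logbook present → met
5. EPIRB battery test 727 days ago vs limit 730 → met
6. crew injury coverage $100,000 ≥ $50,000 → met
7. fire-extinguisher inspection 159 days ago vs limit 180 → met
8. stability assessment 154 days ago vs limit 270 → met
Not met: 3

3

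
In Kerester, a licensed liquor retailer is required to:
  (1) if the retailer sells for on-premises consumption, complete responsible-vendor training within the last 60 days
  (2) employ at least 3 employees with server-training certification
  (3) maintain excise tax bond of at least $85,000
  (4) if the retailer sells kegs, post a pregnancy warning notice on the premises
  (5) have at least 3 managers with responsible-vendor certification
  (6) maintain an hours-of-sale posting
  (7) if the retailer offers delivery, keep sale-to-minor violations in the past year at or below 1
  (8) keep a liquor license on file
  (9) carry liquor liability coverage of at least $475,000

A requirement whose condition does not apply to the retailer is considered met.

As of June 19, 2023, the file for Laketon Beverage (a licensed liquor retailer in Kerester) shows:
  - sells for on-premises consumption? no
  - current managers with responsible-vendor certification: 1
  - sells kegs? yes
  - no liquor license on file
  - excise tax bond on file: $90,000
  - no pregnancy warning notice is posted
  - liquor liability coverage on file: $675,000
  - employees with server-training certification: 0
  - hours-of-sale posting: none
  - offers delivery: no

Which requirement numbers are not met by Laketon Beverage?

1. condition 'sells for on-premises consumption' does not hold → requirement n/a → met
2. employees with server-training certification 0 < 3 → not met
3. excise tax bond $90,000 ≥ $85,000 → met
4. condition 'sells kegs' holds; pregnancy warning notice absent → not met
5. managers with responsible-vendor certification 1 < 3 → not met
6. hours-of-sale posting absent → not met
7. condition 'offers delivery' does not hold → requirement n/a → met
8. liquor license absent → not met
9. liquor liability coverage $675,000 ≥ $475,000 → met
Not met: 2, 4, 5, 6, 8

2, 4, 5, 6, 8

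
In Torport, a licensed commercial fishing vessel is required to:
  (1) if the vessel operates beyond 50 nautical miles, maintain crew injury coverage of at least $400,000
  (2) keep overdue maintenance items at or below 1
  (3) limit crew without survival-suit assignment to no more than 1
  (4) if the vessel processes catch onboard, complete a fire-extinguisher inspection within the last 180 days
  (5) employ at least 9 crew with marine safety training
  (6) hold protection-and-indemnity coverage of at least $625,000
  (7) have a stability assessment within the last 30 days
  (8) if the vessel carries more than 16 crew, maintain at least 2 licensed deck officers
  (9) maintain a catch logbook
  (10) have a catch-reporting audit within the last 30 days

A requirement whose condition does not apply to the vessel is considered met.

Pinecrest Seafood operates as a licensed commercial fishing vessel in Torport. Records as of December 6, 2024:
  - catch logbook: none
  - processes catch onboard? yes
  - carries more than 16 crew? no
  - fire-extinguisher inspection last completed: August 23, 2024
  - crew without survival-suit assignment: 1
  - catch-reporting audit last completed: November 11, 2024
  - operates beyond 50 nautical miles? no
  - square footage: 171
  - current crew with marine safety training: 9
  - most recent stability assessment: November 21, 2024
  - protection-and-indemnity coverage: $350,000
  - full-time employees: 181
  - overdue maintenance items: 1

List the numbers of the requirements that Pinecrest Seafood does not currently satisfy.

1. condition 'operates beyond 50 nautical miles' does not hold → requirement n/a → met
2. overdue maintenance items 1 ≤ 1 → met
3. crew without survival-suit assignment 1 ≤ 1 → met
4. condition 'processes catch onboard' holds; fire-extinguisher inspection 105 days ago vs limit 180 → met
5. crew with marine safety training 9 ≥ 9 → met
6. protection-and-indemnity coverage $350,000 < $625,000 → not met
7. stability assessment 15 days ago vs limit 30 → met
8. condition 'carries more than 16 crew' does not hold → requirement n/a → met
9. catch logbook absent → not met
10. catch-reporting audit 25 days ago vs limit 30 → met
Not met: 6, 9

6, 9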